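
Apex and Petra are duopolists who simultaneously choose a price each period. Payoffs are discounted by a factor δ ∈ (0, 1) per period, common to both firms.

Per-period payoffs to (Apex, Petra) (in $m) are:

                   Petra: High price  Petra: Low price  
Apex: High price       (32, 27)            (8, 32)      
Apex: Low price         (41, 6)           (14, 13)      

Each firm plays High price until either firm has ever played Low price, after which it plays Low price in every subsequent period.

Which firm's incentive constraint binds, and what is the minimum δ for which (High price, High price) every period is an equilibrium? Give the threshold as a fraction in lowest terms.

Apex: cooperation gives 32 each period; deviation gives 41 once then 14 forever.
  32/(1−δ) ≥ 41 + 14δ/(1−δ) ⇒ δ ≥ 9/27 = 1/3.
Petra: cooperation gives 27 each period; deviation gives 32 once then 13 forever.
  δ ≥ 5/19.
Both must hold, so the binding constraint is Apex's: δ ≥ 1/3.

Apex; δ ≥ 1/3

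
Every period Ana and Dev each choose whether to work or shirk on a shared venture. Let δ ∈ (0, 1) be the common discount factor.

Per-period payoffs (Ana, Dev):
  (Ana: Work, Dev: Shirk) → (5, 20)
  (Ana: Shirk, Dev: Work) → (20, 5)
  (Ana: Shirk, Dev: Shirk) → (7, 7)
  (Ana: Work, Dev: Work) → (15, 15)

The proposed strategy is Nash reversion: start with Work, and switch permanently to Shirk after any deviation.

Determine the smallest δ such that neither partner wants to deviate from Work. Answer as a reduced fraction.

5/13

15/(1−δ) ≥ 20 + 7δ/(1−δ)
15 ≥ 20 − 13δ
δ ≥ 5/13.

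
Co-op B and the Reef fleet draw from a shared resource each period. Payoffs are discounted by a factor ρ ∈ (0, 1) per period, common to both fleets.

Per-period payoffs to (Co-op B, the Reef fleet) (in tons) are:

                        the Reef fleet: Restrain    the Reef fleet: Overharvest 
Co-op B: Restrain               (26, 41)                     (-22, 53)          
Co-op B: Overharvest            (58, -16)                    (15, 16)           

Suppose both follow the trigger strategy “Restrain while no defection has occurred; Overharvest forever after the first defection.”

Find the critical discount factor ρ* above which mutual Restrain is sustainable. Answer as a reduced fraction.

Co-op B's threshold: (58−26)/(58−15) = 32/43.
the Reef fleet's threshold: (53−41)/(53−16) = 12/37.
32/43 > 12/37, so Co-op B binds and ρ* = 32/43.

32/43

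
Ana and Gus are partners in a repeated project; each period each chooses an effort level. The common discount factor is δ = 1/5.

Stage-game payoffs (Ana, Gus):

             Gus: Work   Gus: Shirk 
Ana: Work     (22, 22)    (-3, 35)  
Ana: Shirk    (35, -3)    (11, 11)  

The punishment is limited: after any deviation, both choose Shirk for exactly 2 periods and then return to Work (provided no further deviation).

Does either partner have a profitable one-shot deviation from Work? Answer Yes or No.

Yes

Comparing payoff streams over the 3 periods until play realigns: cooperate → 22(1+δ+…+δ^2); deviate → 35 + 11(δ+…+δ^2).
Cooperation is sustained iff (22−11)(δ+…+δ^2) ≥ 35−22.
δ+…+δ^2 = 1/5·(1−(1/5)^2)/(1−1/5) = 0.2400, and (35−22)/(22−11) = 1.1818.
0.2400 < 1.1818, so cooperation is not sustainable.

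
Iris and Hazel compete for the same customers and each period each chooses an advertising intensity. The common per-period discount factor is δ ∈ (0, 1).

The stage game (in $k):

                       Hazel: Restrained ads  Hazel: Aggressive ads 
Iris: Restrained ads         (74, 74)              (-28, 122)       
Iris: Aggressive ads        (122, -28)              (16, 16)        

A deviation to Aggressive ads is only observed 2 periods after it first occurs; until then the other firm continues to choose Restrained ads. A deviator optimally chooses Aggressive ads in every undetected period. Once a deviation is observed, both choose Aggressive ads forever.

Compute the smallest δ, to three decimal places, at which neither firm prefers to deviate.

0.673

A deviator earns 122 for 2 periods, then 16 forever; cooperating earns 74 forever. Multiplying the IC by (1−δ):
74 ≥ 122(1−δ^2) + 16δ^2, so 106·δ^2 ≥ 48 and δ^2 ≥ 24/53.
δ ≥ (24/53)^(1/2) ≈ 0.673.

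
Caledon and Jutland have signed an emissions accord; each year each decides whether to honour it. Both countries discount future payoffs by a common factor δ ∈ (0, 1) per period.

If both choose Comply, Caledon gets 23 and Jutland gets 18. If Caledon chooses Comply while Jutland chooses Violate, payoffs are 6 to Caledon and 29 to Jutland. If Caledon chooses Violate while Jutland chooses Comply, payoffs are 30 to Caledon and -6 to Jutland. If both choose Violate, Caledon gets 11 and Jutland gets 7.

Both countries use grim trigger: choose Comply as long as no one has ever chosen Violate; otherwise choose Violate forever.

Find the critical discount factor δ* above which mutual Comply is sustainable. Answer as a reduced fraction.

1/2

Caledon: cooperation gives 23 each period; deviation gives 30 once then 11 forever.
  23/(1−δ) ≥ 30 + 11δ/(1−δ) ⇒ δ ≥ 7/19.
Jutland: cooperation gives 18 each period; deviation gives 29 once then 7 forever.
  δ ≥ 11/22 = 1/2.
Both must hold, so the binding constraint is Jutland's: δ ≥ 1/2.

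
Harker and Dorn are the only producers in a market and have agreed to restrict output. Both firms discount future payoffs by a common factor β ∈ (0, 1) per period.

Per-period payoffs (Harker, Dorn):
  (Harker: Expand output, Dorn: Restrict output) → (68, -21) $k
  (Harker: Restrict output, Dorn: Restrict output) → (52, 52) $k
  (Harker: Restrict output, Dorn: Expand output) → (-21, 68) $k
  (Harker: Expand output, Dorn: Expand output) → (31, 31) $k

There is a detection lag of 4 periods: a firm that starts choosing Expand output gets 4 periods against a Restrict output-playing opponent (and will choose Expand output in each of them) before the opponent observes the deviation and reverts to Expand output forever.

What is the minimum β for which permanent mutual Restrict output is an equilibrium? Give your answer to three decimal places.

A deviator earns 68 for 4 periods, then 31 forever; cooperating earns 52 forever. Multiplying the IC by (1−β):
52 ≥ 68(1−β^4) + 31β^4, so 37·β^4 ≥ 16 and β^4 ≥ 16/37.
β ≥ (16/37)^(1/4) ≈ 0.811.

0.811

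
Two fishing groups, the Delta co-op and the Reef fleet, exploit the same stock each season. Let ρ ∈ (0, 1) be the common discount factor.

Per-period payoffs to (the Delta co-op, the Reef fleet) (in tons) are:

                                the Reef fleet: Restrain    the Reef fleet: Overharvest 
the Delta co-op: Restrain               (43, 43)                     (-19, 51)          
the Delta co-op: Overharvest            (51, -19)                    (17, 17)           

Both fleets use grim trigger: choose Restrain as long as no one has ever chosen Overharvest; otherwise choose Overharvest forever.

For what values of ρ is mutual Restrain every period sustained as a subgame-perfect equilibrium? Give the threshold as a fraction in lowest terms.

One-period gain from deviating is 51 − 43 = 8. The loss is 43 − 17 = 26 in every subsequent period, with present value 26·ρ/(1−ρ).
Deviation is unprofitable when 26·ρ/(1−ρ) ≥ 8, i.e. ρ/(1−ρ) ≥ 4/13.
Equivalently ρ ≥ 8/(8+26) = 4/17.

4/17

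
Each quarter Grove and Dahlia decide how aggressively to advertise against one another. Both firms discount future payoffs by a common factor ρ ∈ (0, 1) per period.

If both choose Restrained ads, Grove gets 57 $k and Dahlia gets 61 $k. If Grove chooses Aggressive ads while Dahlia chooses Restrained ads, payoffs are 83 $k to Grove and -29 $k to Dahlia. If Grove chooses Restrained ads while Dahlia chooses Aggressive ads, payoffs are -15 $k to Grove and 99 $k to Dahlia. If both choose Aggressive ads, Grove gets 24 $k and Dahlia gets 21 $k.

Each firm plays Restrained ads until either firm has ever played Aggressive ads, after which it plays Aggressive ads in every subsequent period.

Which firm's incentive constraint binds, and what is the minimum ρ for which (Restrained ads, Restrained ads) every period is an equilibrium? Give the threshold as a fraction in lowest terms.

Dahlia; ρ ≥ 19/39

Grove's threshold: (83−57)/(83−24) = 26/59.
Dahlia's threshold: (99−61)/(99−21) = 19/39.
26/59 < 19/39, so Dahlia binds and ρ* = 19/39.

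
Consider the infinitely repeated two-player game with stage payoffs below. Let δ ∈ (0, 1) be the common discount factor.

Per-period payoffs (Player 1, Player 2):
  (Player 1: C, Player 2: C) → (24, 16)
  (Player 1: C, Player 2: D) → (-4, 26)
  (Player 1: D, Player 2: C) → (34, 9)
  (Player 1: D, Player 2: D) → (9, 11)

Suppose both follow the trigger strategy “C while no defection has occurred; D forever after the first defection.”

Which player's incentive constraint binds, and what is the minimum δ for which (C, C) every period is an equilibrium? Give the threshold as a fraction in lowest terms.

Player 2; δ ≥ 2/3

For Player 1: deviation gain 34−24 = 10, per-period punishment loss 24−9 = 15. IC gives δ ≥ 10/25 = 2/5.
For Player 2: gain 10, loss 5 per period, so δ ≥ 10/15 = 2/3.
The tighter constraint is Player 2's, so cooperation needs δ ≥ 2/3.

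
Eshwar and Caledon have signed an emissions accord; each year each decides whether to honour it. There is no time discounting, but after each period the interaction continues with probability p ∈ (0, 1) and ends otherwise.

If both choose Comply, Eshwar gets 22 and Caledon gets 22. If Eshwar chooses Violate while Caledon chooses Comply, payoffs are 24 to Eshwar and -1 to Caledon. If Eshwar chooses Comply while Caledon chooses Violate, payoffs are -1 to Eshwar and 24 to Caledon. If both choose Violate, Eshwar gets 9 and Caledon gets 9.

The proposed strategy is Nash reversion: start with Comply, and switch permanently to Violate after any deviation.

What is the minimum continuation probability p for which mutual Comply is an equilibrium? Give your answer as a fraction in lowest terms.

2/15

Expected cooperation value is 22 + p·22 + p²·22 + … = 22/(1−p); deviation gives 24 + p·9/(1−p).
22 ≥ 24(1−p) + 9p ⇒ 15p ≥ 2 ⇒ p ≥ 2/15.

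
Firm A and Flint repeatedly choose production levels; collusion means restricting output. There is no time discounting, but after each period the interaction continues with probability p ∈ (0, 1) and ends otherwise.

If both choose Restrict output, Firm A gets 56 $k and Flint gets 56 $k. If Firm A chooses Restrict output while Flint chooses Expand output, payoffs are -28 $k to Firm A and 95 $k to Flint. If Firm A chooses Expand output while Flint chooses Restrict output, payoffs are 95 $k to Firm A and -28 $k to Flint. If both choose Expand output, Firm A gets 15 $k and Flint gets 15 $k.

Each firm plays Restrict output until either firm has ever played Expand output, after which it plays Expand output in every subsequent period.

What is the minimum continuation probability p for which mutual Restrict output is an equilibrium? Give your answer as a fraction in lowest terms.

39/80

Expected cooperation value is 56 + p·56 + p²·56 + … = 56/(1−p); deviation gives 95 + p·15/(1−p).
56 ≥ 95(1−p) + 15p ⇒ 80p ≥ 39 ⇒ p ≥ 39/80.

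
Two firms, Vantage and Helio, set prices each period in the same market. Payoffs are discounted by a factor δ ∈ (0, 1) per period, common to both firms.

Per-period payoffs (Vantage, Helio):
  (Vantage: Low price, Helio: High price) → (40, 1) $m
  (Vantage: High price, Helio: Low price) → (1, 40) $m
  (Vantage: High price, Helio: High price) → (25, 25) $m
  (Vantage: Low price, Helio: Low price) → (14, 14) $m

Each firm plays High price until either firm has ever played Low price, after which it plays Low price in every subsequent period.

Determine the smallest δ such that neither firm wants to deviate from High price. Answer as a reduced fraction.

Under grim trigger the critical discount factor is (T−C)/(T−P) with T = 40, C = 25, P = 14.
δ* = (40−25)/(40−14) = 15/26.

15/26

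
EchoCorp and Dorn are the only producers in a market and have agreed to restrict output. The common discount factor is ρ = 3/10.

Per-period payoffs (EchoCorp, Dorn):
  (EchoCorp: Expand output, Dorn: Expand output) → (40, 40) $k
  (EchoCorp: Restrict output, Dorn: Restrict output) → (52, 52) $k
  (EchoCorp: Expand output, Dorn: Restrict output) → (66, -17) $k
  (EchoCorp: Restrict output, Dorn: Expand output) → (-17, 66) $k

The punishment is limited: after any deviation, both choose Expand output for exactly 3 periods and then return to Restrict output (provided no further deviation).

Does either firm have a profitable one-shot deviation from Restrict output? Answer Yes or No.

A one-shot deviation gives 66 now, then 40 for 3 periods, then back to 52.
Gain from deviating: (66−52) today; loss: (52−40) in each of the next 3 periods.
No-deviation condition: (52−40)(ρ+…+ρ^3) ≥ 66−52, i.e. ρ+…+ρ^3 ≥ 7/6.
At ρ = 3/10: ρ+…+ρ^3 = 0.4170 < 1.1667.
So cooperation is not sustainable.

Yes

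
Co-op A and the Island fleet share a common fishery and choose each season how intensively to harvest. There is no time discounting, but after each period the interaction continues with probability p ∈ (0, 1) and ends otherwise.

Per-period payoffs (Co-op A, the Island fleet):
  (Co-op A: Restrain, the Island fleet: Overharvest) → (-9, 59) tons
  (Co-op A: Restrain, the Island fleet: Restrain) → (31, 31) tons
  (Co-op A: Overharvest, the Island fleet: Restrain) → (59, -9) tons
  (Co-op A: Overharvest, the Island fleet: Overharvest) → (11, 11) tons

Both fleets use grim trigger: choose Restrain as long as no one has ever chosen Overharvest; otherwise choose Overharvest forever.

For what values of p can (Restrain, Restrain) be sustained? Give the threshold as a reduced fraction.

7/12

Expected cooperation value is 31 + p·31 + p²·31 + … = 31/(1−p); deviation gives 59 + p·11/(1−p).
31 ≥ 59(1−p) + 11p ⇒ 48p ≥ 28 ⇒ p ≥ 28/48 = 7/12.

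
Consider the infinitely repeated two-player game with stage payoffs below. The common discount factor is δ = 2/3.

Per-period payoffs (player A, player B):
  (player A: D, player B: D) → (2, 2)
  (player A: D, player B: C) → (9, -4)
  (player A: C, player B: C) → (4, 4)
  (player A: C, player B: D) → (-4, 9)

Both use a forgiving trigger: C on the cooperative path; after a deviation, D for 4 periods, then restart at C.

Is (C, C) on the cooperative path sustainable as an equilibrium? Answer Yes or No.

No

Comparing payoff streams over the 5 periods until play realigns: cooperate → 4(1+δ+…+δ^4); deviate → 9 + 2(δ+…+δ^4).
Cooperation is sustained iff (4−2)(δ+…+δ^4) ≥ 9−4.
δ+…+δ^4 = 2/3·(1−(2/3)^4)/(1−2/3) = 1.6049, and (9−4)/(4−2) = 2.5000.
1.6049 < 2.5000, so cooperation is not sustainable.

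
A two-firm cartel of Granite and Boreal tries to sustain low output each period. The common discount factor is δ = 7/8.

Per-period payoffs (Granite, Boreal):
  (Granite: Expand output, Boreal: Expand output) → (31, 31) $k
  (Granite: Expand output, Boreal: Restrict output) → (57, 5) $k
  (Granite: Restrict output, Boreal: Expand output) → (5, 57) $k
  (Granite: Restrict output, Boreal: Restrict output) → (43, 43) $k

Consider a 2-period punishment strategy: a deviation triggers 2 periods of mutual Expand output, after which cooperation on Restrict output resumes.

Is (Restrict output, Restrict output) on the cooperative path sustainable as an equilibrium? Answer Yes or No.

Comparing payoff streams over the 3 periods until play realigns: cooperate → 43(1+δ+…+δ^2); deviate → 57 + 31(δ+…+δ^2).
Cooperation is sustained iff (43−31)(δ+…+δ^2) ≥ 57−43.
δ+…+δ^2 = 7/8·(1−(7/8)^2)/(1−7/8) = 1.6406, and (57−43)/(43−31) = 1.1667.
1.6406 ≥ 1.1667, so cooperation is sustainable.

Yes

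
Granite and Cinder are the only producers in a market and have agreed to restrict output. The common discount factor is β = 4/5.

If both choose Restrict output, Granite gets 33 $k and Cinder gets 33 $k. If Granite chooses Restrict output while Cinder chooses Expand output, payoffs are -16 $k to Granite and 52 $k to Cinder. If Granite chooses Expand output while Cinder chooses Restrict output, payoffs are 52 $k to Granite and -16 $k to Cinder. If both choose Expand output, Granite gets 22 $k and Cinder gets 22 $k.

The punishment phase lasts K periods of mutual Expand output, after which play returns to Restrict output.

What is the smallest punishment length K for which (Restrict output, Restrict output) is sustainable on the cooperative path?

3

Need Σ_{k=1}^{K} β^k ≥ (52−33)/(33−22) = 1.7273 at β = 4/5.
At K = 2 the sum is 1.4400 < 1.7273; at K = 3 it is 1.9520 ≥ 1.7273.
So the minimum punishment length is K = 3.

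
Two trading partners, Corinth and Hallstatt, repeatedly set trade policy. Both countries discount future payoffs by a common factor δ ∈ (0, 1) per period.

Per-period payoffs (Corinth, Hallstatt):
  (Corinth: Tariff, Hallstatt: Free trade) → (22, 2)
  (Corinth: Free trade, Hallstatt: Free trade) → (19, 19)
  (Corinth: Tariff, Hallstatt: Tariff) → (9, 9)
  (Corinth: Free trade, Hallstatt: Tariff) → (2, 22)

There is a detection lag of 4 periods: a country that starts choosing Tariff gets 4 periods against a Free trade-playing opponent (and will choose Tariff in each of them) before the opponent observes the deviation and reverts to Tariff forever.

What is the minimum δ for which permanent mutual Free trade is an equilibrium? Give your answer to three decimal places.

Deviating for the 4 undetected periods gains 22−19 = 3 per period over cooperation, then loses 19−9 = 10 per period forever once punishment starts.
Gain: 3(1 + δ + … + δ^3); loss: 10·δ^4/(1−δ).
No profitable deviation ⇔ 3(1−δ^4) ≤ 10·δ^4, i.e. δ^4 ≥ 3/(3+10) = 3/13.
Hence δ ≥ (3/13)^(1/4) ≈ 0.693.

0.693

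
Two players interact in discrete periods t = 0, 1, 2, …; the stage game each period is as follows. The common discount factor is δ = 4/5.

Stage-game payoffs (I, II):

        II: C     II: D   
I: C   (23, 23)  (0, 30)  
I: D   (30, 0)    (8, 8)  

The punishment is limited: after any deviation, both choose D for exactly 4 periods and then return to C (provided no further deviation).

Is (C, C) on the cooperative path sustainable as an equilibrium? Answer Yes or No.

IC: δ+…+δ^4 ≥ (30−23)/(23−8) = 7/15.
At δ = 4/5: partial sum = 2.3616 ≥ 0.4667. Cooperation sustainable.

Yes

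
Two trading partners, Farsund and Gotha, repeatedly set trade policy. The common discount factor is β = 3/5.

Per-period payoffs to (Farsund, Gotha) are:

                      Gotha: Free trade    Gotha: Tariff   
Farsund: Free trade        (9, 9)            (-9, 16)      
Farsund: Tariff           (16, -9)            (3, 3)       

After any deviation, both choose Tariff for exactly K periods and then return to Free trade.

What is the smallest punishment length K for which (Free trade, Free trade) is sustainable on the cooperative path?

Need Σ_{k=1}^{K} β^k ≥ (16−9)/(9−3) = 1.1667 at β = 3/5.
At K = 2 the sum is 0.9600 < 1.1667; at K = 3 it is 1.1760 ≥ 1.1667.
So the minimum punishment length is K = 3.

3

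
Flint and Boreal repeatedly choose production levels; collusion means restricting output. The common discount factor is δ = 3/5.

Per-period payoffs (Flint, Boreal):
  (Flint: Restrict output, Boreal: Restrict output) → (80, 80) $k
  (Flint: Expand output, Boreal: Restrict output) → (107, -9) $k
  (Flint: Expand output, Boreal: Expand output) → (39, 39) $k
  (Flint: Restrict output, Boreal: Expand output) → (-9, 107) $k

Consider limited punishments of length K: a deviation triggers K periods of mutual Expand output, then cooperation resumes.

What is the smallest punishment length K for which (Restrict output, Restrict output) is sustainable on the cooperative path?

Need Σ_{k=1}^{K} δ^k ≥ (107−80)/(80−39) = 0.6585 at δ = 3/5.
At K = 1 the sum is 0.6000 < 0.6585; at K = 2 it is 0.9600 ≥ 0.6585.
So the minimum punishment length is K = 2.

2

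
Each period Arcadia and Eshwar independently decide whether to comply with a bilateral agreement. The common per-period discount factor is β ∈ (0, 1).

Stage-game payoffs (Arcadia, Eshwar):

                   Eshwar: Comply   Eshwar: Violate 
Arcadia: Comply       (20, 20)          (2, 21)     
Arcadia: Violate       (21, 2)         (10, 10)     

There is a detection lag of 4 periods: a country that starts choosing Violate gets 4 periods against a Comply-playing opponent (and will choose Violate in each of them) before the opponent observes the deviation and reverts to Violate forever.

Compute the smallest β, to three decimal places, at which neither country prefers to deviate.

Deviating for the 4 undetected periods gains 21−20 = 1 per period over cooperation, then loses 20−10 = 10 per period forever once punishment starts.
Gain: 1(1 + β + … + β^3); loss: 10·β^4/(1−β).
No profitable deviation ⇔ 1(1−β^4) ≤ 10·β^4, i.e. β^4 ≥ 1/(1+10) = 1/11.
Hence β ≥ (1/11)^(1/4) ≈ 0.549.

0.549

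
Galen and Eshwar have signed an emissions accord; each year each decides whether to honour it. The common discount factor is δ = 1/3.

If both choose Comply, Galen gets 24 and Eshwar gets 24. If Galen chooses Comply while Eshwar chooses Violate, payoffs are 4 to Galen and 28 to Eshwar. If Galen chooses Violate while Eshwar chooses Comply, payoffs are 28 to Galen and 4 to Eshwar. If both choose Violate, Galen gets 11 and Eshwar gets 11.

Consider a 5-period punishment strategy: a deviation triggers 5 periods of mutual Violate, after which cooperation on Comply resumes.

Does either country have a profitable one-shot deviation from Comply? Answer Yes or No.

No

IC: δ+…+δ^5 ≥ (28−24)/(24−11) = 4/13.
At δ = 1/3: partial sum = 0.4979 ≥ 0.3077. Cooperation sustainable.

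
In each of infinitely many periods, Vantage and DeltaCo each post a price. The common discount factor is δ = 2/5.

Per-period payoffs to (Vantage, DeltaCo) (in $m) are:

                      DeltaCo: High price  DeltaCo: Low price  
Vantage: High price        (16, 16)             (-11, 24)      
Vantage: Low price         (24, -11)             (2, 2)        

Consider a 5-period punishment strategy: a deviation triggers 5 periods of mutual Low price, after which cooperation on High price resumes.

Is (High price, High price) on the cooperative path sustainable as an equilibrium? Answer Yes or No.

IC: δ+…+δ^5 ≥ (24−16)/(16−2) = 4/7.
At δ = 2/5: partial sum = 0.6598 ≥ 0.5714. Cooperation sustainable.

Yes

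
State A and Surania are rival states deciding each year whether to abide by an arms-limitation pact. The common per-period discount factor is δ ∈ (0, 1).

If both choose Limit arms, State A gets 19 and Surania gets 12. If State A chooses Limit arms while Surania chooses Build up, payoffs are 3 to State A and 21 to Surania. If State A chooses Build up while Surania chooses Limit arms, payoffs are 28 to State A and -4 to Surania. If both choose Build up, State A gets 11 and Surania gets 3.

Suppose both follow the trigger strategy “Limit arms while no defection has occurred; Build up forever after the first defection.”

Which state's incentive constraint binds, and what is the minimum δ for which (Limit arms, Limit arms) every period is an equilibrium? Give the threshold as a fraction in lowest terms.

State A; δ ≥ 9/17

State A: cooperation gives 19 each period; deviation gives 28 once then 11 forever.
  19/(1−δ) ≥ 28 + 11δ/(1−δ) ⇒ δ ≥ 9/17.
Surania: cooperation gives 12 each period; deviation gives 21 once then 3 forever.
  δ ≥ 9/18 = 1/2.
Both must hold, so the binding constraint is State A's: δ ≥ 9/17.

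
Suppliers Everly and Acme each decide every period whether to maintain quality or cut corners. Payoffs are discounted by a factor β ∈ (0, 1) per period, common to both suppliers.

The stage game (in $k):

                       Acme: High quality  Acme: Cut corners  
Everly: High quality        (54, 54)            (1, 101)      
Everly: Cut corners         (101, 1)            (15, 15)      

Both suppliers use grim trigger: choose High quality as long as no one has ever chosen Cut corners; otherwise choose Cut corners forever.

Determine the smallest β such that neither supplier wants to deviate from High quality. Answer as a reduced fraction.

Cooperation forever yields 54 each period: 54/(1−β).
Deviating yields 101 once, then 15 forever: 101 + 15β/(1−β).
No profitable deviation requires 54/(1−β) ≥ 101 + 15β/(1−β).
Multiplying by (1−β): 54 ≥ 101(1−β) + 15β = 101 − 86β.
So 86β ≥ 47, i.e. β ≥ 47/86.

47/86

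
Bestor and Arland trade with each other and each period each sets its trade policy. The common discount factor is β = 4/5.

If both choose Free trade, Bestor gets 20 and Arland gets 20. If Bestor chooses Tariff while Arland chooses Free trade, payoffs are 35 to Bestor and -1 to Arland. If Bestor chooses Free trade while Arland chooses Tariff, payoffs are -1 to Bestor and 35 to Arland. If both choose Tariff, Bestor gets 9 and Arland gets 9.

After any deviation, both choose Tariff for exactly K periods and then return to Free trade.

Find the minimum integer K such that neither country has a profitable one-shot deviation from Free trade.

IC: β(1−β^K)/(1−β) ≥ (35−20)/(20−9) = 15/11.
With β = 4/5: need 1 − β^K ≥ 15/11·(1−4/5)/(4/5), i.e. β^K ≤ 0.6591.
Since (4/5)^1 = 0.8000 and (4/5)^2 = 0.6400, the smallest such K is 2.

2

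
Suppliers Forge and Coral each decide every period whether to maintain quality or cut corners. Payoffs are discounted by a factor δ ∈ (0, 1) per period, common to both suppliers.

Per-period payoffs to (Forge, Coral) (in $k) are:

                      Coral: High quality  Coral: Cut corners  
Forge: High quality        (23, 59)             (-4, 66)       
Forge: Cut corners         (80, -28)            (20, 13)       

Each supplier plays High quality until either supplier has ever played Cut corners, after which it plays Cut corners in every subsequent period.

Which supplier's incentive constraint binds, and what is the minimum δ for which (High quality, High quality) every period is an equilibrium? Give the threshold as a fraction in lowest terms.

Forge; δ ≥ 19/20

For Forge: deviation gain 80−23 = 57, per-period punishment loss 23−20 = 3. IC gives δ ≥ 57/60 = 19/20.
For Coral: gain 7, loss 46 per period, so δ ≥ 7/53.
The tighter constraint is Forge's, so cooperation needs δ ≥ 19/20.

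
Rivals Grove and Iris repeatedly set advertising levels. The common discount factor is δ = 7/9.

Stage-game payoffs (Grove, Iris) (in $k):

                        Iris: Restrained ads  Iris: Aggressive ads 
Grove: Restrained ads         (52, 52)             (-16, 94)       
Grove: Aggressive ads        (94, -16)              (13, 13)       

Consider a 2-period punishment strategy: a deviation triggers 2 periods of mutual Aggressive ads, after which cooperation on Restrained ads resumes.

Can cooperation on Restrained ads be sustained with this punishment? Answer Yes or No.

Yes

IC: δ+…+δ^2 ≥ (94−52)/(52−13) = 14/13.
At δ = 7/9: partial sum = 1.3827 ≥ 1.0769. Cooperation sustainable.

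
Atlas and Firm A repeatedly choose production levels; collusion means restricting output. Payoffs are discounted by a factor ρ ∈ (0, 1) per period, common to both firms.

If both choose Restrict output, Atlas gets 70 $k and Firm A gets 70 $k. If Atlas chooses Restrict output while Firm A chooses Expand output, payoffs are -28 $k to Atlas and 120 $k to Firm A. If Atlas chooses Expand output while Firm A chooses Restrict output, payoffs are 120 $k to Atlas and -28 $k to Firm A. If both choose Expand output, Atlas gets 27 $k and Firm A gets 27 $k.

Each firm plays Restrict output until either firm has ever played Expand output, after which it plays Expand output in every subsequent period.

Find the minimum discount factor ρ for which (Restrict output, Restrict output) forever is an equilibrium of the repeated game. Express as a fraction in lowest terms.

One-period gain from deviating is 120 − 70 = 50. The loss is 70 − 27 = 43 in every subsequent period, with present value 43·ρ/(1−ρ).
Deviation is unprofitable when 43·ρ/(1−ρ) ≥ 50, i.e. ρ/(1−ρ) ≥ 50/43.
Equivalently ρ ≥ 50/(50+43) = 50/93.

50/93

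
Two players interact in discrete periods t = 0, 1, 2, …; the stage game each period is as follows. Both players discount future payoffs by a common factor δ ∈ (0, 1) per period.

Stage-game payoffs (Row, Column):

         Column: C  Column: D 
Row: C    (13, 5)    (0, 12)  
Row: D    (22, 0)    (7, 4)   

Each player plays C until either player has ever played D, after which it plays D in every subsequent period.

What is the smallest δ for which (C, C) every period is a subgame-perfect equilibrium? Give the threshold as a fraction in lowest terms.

Row's threshold: (22−13)/(22−7) = 3/5.
Column's threshold: (12−5)/(12−4) = 7/8.
3/5 < 7/8, so Column binds and δ* = 7/8.

7/8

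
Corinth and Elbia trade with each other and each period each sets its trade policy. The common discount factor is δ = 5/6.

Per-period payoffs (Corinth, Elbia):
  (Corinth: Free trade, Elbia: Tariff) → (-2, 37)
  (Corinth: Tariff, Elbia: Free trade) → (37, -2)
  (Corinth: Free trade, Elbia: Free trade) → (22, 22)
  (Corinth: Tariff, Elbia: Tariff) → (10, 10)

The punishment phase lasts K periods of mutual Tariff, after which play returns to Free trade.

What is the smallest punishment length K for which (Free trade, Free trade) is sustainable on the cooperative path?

2

IC: δ(1−δ^K)/(1−δ) ≥ (37−22)/(22−10) = 5/4.
With δ = 5/6: need 1 − δ^K ≥ 5/4·(1−5/6)/(5/6), i.e. δ^K ≤ 0.7500.
Since (5/6)^1 = 0.8333 and (5/6)^2 = 0.6944, the smallest such K is 2.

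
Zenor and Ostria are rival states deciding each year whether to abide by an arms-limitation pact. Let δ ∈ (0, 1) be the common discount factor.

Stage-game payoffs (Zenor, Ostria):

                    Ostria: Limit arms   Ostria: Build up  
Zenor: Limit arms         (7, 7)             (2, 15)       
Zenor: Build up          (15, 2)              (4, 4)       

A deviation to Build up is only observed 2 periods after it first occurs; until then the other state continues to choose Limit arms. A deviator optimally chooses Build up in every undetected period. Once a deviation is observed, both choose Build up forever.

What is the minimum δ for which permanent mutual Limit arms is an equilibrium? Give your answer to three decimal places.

0.853

A deviator earns 15 for 2 periods, then 4 forever; cooperating earns 7 forever. Multiplying the IC by (1−δ):
7 ≥ 15(1−δ^2) + 4δ^2, so 11·δ^2 ≥ 8 and δ^2 ≥ 8/11.
δ ≥ (8/11)^(1/2) ≈ 0.853.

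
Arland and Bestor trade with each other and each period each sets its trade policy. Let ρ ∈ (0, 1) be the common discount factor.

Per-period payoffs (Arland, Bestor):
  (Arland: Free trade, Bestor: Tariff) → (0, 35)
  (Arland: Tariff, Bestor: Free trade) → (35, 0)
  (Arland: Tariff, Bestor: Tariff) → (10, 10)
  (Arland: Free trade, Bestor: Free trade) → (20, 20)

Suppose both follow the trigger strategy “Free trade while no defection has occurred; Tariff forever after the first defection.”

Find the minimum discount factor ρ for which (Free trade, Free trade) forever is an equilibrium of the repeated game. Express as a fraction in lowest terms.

One-period gain from deviating is 35 − 20 = 15. The loss is 20 − 10 = 10 in every subsequent period, with present value 10·ρ/(1−ρ).
Deviation is unprofitable when 10·ρ/(1−ρ) ≥ 15, i.e. ρ/(1−ρ) ≥ 3/2.
Equivalently ρ ≥ 15/(15+10) = 3/5.

3/5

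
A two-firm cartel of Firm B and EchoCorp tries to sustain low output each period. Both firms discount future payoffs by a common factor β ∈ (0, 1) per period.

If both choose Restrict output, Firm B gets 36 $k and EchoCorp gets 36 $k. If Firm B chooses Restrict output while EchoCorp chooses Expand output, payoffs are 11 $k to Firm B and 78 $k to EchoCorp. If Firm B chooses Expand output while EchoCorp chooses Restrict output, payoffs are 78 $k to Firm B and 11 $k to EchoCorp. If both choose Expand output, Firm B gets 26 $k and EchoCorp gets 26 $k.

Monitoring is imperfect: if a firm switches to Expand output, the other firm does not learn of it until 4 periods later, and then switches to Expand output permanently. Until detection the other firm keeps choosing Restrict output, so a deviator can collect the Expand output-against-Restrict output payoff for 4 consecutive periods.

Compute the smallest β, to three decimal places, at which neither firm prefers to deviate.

The best deviation is to choose Expand output for all 4 undetected periods, earning 78 each, then 26 forever once detected.
Deviation value: 78(1−β^4)/(1−β) + 26β^4/(1−β); cooperation value: 36/(1−β).
IC: 36 ≥ 78(1−β^4) + 26β^4 = 78 − 52β^4.
So β^4 ≥ 42/52 = 21/26, giving β ≥ (21/26)^(1/4) ≈ 0.948.

0.948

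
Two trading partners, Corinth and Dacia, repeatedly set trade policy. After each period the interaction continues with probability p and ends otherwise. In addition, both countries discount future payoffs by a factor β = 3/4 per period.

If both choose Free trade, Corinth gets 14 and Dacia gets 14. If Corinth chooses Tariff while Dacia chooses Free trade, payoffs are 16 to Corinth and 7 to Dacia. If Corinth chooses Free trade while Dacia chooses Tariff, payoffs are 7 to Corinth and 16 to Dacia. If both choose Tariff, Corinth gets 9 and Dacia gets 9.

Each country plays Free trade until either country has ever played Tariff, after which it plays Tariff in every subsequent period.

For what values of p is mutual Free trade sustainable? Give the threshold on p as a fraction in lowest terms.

Expected continuation weight on next period's payoff is β·p = 3/4·p, which plays the role of the discount factor.
Cooperation requires 3/4·p ≥ (16−14)/(16−9) = 2/7, hence p ≥ 8/21.

8/21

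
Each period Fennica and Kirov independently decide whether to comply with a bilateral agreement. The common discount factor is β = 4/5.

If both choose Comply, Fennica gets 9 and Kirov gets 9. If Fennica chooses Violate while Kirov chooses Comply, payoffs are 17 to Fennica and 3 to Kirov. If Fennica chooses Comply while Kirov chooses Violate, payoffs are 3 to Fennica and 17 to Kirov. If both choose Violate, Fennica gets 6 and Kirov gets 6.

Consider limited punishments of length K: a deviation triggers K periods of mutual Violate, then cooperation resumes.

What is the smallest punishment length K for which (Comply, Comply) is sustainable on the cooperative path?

5

IC: β(1−β^K)/(1−β) ≥ (17−9)/(9−6) = 8/3.
With β = 4/5: need 1 − β^K ≥ 8/3·(1−4/5)/(4/5), i.e. β^K ≤ 0.3333.
Since (4/5)^4 = 0.4096 and (4/5)^5 = 0.3277, the smallest such K is 5.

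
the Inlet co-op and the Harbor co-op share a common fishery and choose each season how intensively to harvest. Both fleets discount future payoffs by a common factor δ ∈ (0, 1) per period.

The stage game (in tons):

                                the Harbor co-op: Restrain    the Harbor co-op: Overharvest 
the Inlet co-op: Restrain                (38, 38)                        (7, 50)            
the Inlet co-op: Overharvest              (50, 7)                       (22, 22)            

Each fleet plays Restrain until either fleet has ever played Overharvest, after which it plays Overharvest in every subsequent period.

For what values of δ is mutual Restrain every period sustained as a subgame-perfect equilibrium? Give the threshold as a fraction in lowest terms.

3/7

One-period gain from deviating is 50 − 38 = 12. The loss is 38 − 22 = 16 in every subsequent period, with present value 16·δ/(1−δ).
Deviation is unprofitable when 16·δ/(1−δ) ≥ 12, i.e. δ/(1−δ) ≥ 3/4.
Equivalently δ ≥ 12/(12+16) = 3/7.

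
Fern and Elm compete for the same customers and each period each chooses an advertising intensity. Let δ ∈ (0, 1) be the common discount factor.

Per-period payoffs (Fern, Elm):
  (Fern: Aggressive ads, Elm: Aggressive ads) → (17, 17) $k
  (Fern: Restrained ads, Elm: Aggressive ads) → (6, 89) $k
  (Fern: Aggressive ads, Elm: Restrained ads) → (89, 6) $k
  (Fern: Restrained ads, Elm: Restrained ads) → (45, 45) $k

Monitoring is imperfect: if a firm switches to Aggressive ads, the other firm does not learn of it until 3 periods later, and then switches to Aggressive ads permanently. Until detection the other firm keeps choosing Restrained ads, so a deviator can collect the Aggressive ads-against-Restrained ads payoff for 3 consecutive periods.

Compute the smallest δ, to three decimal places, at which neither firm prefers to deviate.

The best deviation is to choose Aggressive ads for all 3 undetected periods, earning 89 each, then 17 forever once detected.
Deviation value: 89(1−δ^3)/(1−δ) + 17δ^3/(1−δ); cooperation value: 45/(1−δ).
IC: 45 ≥ 89(1−δ^3) + 17δ^3 = 89 − 72δ^3.
So δ^3 ≥ 44/72 = 11/18, giving δ ≥ (11/18)^(1/3) ≈ 0.849.

0.849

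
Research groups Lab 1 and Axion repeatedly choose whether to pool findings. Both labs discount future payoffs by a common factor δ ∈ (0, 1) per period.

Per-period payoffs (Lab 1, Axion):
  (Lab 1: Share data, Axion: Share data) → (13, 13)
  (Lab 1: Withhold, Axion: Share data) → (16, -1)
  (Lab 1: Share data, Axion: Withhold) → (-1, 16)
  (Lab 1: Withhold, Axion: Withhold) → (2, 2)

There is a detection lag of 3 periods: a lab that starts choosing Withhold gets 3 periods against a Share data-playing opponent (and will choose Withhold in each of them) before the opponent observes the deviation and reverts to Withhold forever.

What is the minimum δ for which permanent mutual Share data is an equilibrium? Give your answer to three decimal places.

Deviating for the 3 undetected periods gains 16−13 = 3 per period over cooperation, then loses 13−2 = 11 per period forever once punishment starts.
Gain: 3(1 + δ + … + δ^2); loss: 11·δ^3/(1−δ).
No profitable deviation ⇔ 3(1−δ^3) ≤ 11·δ^3, i.e. δ^3 ≥ 3/(3+11) = 3/14.
Hence δ ≥ (3/14)^(1/3) ≈ 0.598.

0.598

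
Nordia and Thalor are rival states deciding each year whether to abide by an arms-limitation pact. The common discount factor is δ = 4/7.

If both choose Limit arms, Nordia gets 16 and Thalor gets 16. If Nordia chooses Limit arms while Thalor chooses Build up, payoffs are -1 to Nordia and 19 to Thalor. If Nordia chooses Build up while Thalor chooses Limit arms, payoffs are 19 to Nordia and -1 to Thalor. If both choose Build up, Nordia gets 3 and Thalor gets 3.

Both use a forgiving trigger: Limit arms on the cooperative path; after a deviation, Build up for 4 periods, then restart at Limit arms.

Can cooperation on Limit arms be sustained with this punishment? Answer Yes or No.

Comparing payoff streams over the 5 periods until play realigns: cooperate → 16(1+δ+…+δ^4); deviate → 19 + 3(δ+…+δ^4).
Cooperation is sustained iff (16−3)(δ+…+δ^4) ≥ 19−16.
δ+…+δ^4 = 4/7·(1−(4/7)^4)/(1−4/7) = 1.1912, and (19−16)/(16−3) = 0.2308.
1.1912 ≥ 0.2308, so cooperation is sustainable.

Yes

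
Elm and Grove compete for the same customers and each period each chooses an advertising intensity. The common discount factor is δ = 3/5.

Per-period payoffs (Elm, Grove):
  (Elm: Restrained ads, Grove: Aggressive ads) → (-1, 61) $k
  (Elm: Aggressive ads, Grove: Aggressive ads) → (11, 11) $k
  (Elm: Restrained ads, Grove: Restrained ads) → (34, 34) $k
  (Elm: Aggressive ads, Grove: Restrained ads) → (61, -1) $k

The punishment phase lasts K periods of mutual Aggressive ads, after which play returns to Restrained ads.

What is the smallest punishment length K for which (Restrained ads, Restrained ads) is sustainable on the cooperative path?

3

No profitable deviation requires (34−11)(δ+…+δ^K) ≥ 61−34, i.e. δ+…+δ^K ≥ 27/23 ≈ 1.1739.
With δ = 3/5, the partial sums are K=1: 0.6000, K=2: 0.9600, K=3: 1.1760.
K = 3 is the first length at which the sum reaches 1.1739.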